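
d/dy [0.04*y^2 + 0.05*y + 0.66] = 0.08*y + 0.05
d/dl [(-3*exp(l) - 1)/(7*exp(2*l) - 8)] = (21*exp(2*l) + 14*exp(l) + 24)*exp(l)/(49*exp(4*l) - 112*exp(2*l) + 64)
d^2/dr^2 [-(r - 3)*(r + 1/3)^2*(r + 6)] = -12*r^2 - 22*r + 286/9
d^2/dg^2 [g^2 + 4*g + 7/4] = 2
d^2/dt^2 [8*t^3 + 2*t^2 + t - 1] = 48*t + 4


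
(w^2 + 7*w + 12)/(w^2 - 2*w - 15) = (w + 4)/(w - 5)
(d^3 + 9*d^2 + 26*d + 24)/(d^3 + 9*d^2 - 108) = (d^3 + 9*d^2 + 26*d + 24)/(d^3 + 9*d^2 - 108)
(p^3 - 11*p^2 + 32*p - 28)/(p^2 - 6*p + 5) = (p^3 - 11*p^2 + 32*p - 28)/(p^2 - 6*p + 5)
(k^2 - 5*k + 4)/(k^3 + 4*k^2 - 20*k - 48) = (k - 1)/(k^2 + 8*k + 12)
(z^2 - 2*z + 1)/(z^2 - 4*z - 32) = (-z^2 + 2*z - 1)/(-z^2 + 4*z + 32)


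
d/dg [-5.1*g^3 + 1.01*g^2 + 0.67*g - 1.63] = -15.3*g^2 + 2.02*g + 0.67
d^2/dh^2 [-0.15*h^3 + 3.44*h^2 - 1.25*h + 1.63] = 6.88 - 0.9*h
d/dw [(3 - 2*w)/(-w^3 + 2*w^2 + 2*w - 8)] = (-4*w^3 + 13*w^2 - 12*w + 10)/(w^6 - 4*w^5 + 24*w^3 - 28*w^2 - 32*w + 64)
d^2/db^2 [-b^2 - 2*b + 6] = -2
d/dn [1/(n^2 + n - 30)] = (-2*n - 1)/(n^2 + n - 30)^2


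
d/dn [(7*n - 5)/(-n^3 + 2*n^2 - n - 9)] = (-7*n^3 + 14*n^2 - 7*n + (7*n - 5)*(3*n^2 - 4*n + 1) - 63)/(n^3 - 2*n^2 + n + 9)^2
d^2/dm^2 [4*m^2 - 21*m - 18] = 8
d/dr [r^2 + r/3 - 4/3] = 2*r + 1/3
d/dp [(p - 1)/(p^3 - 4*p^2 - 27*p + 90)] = (p^3 - 4*p^2 - 27*p + (p - 1)*(-3*p^2 + 8*p + 27) + 90)/(p^3 - 4*p^2 - 27*p + 90)^2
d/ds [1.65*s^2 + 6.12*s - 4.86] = 3.3*s + 6.12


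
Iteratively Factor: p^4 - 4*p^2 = (p + 2)*(p^3 - 2*p^2) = p*(p + 2)*(p^2 - 2*p) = p^2*(p + 2)*(p - 2)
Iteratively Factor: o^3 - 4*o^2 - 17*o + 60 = (o + 4)*(o^2 - 8*o + 15) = (o - 3)*(o + 4)*(o - 5)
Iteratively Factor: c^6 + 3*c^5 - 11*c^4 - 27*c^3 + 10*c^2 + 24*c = (c - 1)*(c^5 + 4*c^4 - 7*c^3 - 34*c^2 - 24*c) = (c - 1)*(c + 1)*(c^4 + 3*c^3 - 10*c^2 - 24*c) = (c - 1)*(c + 1)*(c + 2)*(c^3 + c^2 - 12*c) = c*(c - 1)*(c + 1)*(c + 2)*(c^2 + c - 12) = c*(c - 1)*(c + 1)*(c + 2)*(c + 4)*(c - 3)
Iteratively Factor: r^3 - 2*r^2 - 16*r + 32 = (r + 4)*(r^2 - 6*r + 8) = (r - 2)*(r + 4)*(r - 4)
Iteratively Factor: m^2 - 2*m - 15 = (m - 5)*(m + 3)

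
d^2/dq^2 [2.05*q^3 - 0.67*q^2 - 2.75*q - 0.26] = 12.3*q - 1.34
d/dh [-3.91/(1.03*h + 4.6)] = 4.0273/(1.03*h + 4.6)^2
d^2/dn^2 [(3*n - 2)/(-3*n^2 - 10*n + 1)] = 2*(-4*(3*n - 2)*(3*n + 5)^2 + 3*(9*n + 8)*(3*n^2 + 10*n - 1))/(3*n^2 + 10*n - 1)^3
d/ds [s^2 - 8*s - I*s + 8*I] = 2*s - 8 - I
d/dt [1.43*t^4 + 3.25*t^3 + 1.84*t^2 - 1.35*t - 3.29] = 5.72*t^3 + 9.75*t^2 + 3.68*t - 1.35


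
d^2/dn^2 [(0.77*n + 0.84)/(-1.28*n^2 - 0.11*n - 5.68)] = (-(0.77*n + 0.84)*(2.56*n + 0.11)*(5.12*n + 0.22) + (5.9136*n + 2.3198)*(1.28*n^2 + 0.11*n + 5.68))/(1.28*n^2 + 0.11*n + 5.68)^3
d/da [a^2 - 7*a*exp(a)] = -7*a*exp(a) + 2*a - 7*exp(a)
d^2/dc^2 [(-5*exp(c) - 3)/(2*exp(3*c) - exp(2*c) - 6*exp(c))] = (-80*exp(5*c) - 78*exp(4*c) - 179*exp(3*c) + 90*exp(2*c) - 54*exp(c) - 108)*exp(-c)/(8*exp(6*c) - 12*exp(5*c) - 66*exp(4*c) + 71*exp(3*c) + 198*exp(2*c) - 108*exp(c) - 216)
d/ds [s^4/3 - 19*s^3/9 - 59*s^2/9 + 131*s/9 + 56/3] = 4*s^3/3 - 19*s^2/3 - 118*s/9 + 131/9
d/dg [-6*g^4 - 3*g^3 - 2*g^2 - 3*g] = -24*g^3 - 9*g^2 - 4*g - 3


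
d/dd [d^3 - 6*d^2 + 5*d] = 3*d^2 - 12*d + 5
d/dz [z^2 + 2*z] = 2*z + 2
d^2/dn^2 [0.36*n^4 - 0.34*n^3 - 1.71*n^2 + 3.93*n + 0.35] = 4.32*n^2 - 2.04*n - 3.42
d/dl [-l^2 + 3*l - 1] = 3 - 2*l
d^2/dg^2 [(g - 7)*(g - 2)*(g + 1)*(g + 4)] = 12*g^2 - 24*g - 54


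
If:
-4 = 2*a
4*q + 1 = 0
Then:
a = -2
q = -1/4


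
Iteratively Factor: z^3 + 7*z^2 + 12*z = (z + 3)*(z^2 + 4*z) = z*(z + 3)*(z + 4)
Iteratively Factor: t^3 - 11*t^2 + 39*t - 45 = (t - 3)*(t^2 - 8*t + 15) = (t - 3)^2*(t - 5)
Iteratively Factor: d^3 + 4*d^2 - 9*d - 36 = (d - 3)*(d^2 + 7*d + 12) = (d - 3)*(d + 3)*(d + 4)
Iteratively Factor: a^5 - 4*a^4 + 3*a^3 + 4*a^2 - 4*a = (a + 1)*(a^4 - 5*a^3 + 8*a^2 - 4*a) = (a - 1)*(a + 1)*(a^3 - 4*a^2 + 4*a) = a*(a - 1)*(a + 1)*(a^2 - 4*a + 4) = a*(a - 2)*(a - 1)*(a + 1)*(a - 2)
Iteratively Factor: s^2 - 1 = (s + 1)*(s - 1)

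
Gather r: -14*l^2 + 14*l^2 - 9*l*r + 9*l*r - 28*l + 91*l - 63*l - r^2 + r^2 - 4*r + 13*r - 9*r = 0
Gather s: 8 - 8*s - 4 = 4 - 8*s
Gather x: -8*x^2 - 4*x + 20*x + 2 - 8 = -8*x^2 + 16*x - 6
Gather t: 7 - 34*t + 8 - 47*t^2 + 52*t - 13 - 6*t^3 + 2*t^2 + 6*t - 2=-6*t^3 - 45*t^2 + 24*t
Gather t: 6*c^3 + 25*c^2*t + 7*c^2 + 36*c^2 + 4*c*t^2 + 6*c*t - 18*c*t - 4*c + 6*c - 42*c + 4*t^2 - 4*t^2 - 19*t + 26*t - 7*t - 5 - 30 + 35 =6*c^3 + 43*c^2 + 4*c*t^2 - 40*c + t*(25*c^2 - 12*c)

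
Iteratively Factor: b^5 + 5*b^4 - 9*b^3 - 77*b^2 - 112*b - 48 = (b + 4)*(b^4 + b^3 - 13*b^2 - 25*b - 12) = (b + 1)*(b + 4)*(b^3 - 13*b - 12) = (b + 1)*(b + 3)*(b + 4)*(b^2 - 3*b - 4) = (b - 4)*(b + 1)*(b + 3)*(b + 4)*(b + 1)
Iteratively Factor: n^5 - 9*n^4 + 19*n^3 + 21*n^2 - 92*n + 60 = (n - 2)*(n^4 - 7*n^3 + 5*n^2 + 31*n - 30) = (n - 3)*(n - 2)*(n^3 - 4*n^2 - 7*n + 10) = (n - 3)*(n - 2)*(n - 1)*(n^2 - 3*n - 10) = (n - 3)*(n - 2)*(n - 1)*(n + 2)*(n - 5)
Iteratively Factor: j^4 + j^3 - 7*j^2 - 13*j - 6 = (j + 1)*(j^3 - 7*j - 6) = (j + 1)^2*(j^2 - j - 6) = (j - 3)*(j + 1)^2*(j + 2)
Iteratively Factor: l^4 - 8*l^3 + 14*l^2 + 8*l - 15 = (l - 1)*(l^3 - 7*l^2 + 7*l + 15) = (l - 5)*(l - 1)*(l^2 - 2*l - 3) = (l - 5)*(l - 3)*(l - 1)*(l + 1)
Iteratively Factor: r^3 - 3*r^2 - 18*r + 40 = (r - 5)*(r^2 + 2*r - 8) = (r - 5)*(r - 2)*(r + 4)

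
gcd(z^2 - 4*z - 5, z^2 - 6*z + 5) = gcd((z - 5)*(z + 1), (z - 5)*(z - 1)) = z - 5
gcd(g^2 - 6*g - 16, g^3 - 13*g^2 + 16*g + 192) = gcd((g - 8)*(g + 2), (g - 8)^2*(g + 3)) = g - 8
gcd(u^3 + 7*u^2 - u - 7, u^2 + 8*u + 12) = 1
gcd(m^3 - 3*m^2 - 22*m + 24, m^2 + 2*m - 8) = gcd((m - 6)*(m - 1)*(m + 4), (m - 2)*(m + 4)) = m + 4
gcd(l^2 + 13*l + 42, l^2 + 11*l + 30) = l + 6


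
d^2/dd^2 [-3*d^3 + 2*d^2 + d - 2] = 4 - 18*d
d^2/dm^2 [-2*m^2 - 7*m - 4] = -4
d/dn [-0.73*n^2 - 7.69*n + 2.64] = -1.46*n - 7.69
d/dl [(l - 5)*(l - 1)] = 2*l - 6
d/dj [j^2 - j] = 2*j - 1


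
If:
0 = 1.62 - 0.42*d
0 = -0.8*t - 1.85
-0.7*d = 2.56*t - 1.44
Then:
No Solution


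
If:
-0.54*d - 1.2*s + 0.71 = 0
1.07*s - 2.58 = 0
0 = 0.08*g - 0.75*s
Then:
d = -4.04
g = 22.61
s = 2.41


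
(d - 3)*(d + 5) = d^2 + 2*d - 15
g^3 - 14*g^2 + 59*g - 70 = (g - 7)*(g - 5)*(g - 2)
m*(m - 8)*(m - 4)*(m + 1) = m^4 - 11*m^3 + 20*m^2 + 32*m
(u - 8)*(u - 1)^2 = u^3 - 10*u^2 + 17*u - 8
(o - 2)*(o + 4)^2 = o^3 + 6*o^2 - 32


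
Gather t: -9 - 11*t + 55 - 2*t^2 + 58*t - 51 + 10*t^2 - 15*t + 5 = 8*t^2 + 32*t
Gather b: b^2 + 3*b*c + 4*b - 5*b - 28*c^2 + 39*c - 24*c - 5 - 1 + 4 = b^2 + b*(3*c - 1) - 28*c^2 + 15*c - 2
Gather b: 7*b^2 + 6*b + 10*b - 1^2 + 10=7*b^2 + 16*b + 9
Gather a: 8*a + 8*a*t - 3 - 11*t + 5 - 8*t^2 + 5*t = a*(8*t + 8) - 8*t^2 - 6*t + 2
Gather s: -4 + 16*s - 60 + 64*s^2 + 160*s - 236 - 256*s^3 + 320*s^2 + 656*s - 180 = -256*s^3 + 384*s^2 + 832*s - 480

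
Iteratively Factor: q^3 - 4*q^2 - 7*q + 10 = (q + 2)*(q^2 - 6*q + 5) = (q - 5)*(q + 2)*(q - 1)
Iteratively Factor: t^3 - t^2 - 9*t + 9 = (t - 3)*(t^2 + 2*t - 3) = (t - 3)*(t - 1)*(t + 3)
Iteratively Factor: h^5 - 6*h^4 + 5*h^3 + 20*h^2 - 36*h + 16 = (h - 2)*(h^4 - 4*h^3 - 3*h^2 + 14*h - 8) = (h - 2)*(h - 1)*(h^3 - 3*h^2 - 6*h + 8) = (h - 2)*(h - 1)*(h + 2)*(h^2 - 5*h + 4) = (h - 2)*(h - 1)^2*(h + 2)*(h - 4)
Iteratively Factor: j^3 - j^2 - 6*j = (j + 2)*(j^2 - 3*j) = (j - 3)*(j + 2)*(j)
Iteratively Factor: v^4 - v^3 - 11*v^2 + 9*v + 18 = (v + 3)*(v^3 - 4*v^2 + v + 6) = (v + 1)*(v + 3)*(v^2 - 5*v + 6) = (v - 2)*(v + 1)*(v + 3)*(v - 3)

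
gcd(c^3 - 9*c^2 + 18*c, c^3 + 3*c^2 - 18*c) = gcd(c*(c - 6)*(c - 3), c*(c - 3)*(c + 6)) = c^2 - 3*c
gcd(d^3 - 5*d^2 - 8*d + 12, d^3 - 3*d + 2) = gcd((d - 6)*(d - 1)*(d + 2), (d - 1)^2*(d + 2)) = d^2 + d - 2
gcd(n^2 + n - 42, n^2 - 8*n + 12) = n - 6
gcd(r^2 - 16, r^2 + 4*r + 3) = 1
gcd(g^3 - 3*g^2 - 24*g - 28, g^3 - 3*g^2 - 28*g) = g - 7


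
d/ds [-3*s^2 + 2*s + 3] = 2 - 6*s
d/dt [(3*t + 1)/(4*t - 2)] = -5/(2*(2*t - 1)^2)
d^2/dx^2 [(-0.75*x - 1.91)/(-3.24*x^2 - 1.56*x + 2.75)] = ((0.75*x + 1.91)*(6.48*x + 1.56)*(12.96*x + 3.12) - (14.58*x + 14.7168)*(3.24*x^2 + 1.56*x - 2.75))/(3.24*x^2 + 1.56*x - 2.75)^3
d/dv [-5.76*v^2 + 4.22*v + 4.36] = 4.22 - 11.52*v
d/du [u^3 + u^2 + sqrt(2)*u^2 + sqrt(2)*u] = 3*u^2 + 2*u + 2*sqrt(2)*u + sqrt(2)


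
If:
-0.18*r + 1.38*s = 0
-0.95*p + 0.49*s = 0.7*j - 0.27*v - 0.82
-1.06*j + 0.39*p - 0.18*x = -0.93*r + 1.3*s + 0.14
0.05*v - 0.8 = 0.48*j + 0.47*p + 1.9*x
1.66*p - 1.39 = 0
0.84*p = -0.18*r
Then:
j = -2.61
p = 0.84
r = -3.91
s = -0.51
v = -5.92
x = -0.13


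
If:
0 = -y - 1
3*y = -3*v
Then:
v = 1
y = -1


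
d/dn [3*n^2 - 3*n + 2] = 6*n - 3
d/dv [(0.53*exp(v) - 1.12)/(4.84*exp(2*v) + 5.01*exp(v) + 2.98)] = (-2.5652*exp(2*v) + 10.8416*exp(v) + 7.1906)*exp(v)/(23.4256*exp(4*v) + 48.4968*exp(3*v) + 53.9465*exp(2*v) + 29.8596*exp(v) + 8.8804)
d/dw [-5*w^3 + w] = 1 - 15*w^2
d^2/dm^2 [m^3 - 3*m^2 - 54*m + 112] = 6*m - 6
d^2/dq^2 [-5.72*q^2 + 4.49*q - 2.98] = -11.4400000000000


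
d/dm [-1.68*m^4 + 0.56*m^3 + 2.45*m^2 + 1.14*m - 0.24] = -6.72*m^3 + 1.68*m^2 + 4.9*m + 1.14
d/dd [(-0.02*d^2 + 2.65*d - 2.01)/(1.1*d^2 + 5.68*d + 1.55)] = (-3.0286*d^2 + 4.36*d + 15.5243)/(1.21*d^4 + 12.496*d^3 + 35.6724*d^2 + 17.608*d + 2.4025)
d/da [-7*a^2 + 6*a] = 6 - 14*a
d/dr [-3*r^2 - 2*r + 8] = -6*r - 2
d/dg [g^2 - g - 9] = 2*g - 1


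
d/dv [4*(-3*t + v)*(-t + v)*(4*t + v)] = -52*t^2 + 12*v^2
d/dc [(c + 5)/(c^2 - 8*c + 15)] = (c^2 - 8*c - 2*(c - 4)*(c + 5) + 15)/(c^2 - 8*c + 15)^2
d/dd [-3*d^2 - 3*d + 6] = -6*d - 3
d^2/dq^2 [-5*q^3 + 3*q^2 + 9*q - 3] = 6 - 30*q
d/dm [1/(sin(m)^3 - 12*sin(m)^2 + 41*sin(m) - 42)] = (-3*sin(m)^2 + 24*sin(m) - 41)*cos(m)/(sin(m)^3 - 12*sin(m)^2 + 41*sin(m) - 42)^2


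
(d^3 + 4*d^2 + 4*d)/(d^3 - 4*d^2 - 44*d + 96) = d*(d^2 + 4*d + 4)/(d^3 - 4*d^2 - 44*d + 96)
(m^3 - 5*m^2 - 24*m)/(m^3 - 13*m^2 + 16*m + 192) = m/(m - 8)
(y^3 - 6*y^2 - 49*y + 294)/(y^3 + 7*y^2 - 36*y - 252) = (y - 7)/(y + 6)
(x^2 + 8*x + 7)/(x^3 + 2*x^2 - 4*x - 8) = (x^2 + 8*x + 7)/(x^3 + 2*x^2 - 4*x - 8)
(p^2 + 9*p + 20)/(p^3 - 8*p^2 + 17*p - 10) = (p^2 + 9*p + 20)/(p^3 - 8*p^2 + 17*p - 10)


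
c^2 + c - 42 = (c - 6)*(c + 7)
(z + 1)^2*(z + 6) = z^3 + 8*z^2 + 13*z + 6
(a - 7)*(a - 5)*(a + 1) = a^3 - 11*a^2 + 23*a + 35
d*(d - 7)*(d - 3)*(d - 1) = d^4 - 11*d^3 + 31*d^2 - 21*d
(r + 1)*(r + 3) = r^2 + 4*r + 3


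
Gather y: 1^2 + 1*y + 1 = y + 2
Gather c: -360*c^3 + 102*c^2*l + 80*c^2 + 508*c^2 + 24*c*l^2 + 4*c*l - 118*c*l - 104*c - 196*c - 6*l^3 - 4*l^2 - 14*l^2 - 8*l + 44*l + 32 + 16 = -360*c^3 + c^2*(102*l + 588) + c*(24*l^2 - 114*l - 300) - 6*l^3 - 18*l^2 + 36*l + 48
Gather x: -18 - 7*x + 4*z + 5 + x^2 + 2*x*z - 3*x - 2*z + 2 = x^2 + x*(2*z - 10) + 2*z - 11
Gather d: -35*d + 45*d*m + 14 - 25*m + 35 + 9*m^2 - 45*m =d*(45*m - 35) + 9*m^2 - 70*m + 49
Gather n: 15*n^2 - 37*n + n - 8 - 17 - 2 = 15*n^2 - 36*n - 27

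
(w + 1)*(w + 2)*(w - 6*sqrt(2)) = w^3 - 6*sqrt(2)*w^2 + 3*w^2 - 18*sqrt(2)*w + 2*w - 12*sqrt(2)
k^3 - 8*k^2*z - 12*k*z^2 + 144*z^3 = (k - 6*z)^2*(k + 4*z)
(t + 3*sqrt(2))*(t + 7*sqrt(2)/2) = t^2 + 13*sqrt(2)*t/2 + 21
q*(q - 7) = q^2 - 7*q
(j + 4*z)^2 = j^2 + 8*j*z + 16*z^2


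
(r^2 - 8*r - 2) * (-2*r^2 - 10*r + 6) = -2*r^4 + 6*r^3 + 90*r^2 - 28*r - 12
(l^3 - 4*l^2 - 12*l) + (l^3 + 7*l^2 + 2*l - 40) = 2*l^3 + 3*l^2 - 10*l - 40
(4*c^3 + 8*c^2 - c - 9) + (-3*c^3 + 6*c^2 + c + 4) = c^3 + 14*c^2 - 5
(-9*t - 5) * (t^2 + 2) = -9*t^3 - 5*t^2 - 18*t - 10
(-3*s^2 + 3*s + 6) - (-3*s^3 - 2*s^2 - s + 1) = 3*s^3 - s^2 + 4*s + 5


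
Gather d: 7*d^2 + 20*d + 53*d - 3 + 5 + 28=7*d^2 + 73*d + 30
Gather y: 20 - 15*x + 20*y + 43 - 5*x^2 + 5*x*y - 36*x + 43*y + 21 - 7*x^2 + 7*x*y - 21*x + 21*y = -12*x^2 - 72*x + y*(12*x + 84) + 84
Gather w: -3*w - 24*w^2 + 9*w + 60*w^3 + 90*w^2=60*w^3 + 66*w^2 + 6*w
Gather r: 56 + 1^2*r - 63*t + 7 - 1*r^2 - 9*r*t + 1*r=-r^2 + r*(2 - 9*t) - 63*t + 63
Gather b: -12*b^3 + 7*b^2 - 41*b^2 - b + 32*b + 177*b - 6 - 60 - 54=-12*b^3 - 34*b^2 + 208*b - 120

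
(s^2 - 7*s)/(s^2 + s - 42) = s*(s - 7)/(s^2 + s - 42)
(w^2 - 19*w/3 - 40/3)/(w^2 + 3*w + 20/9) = 3*(w - 8)/(3*w + 4)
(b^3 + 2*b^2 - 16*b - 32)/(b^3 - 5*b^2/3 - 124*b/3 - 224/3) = 3*(b^2 - 2*b - 8)/(3*b^2 - 17*b - 56)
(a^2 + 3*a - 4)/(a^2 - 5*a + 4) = (a + 4)/(a - 4)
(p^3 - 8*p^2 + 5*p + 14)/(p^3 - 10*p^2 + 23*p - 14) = (p + 1)/(p - 1)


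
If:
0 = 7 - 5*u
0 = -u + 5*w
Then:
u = 7/5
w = 7/25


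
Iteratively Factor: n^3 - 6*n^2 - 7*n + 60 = (n + 3)*(n^2 - 9*n + 20) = (n - 5)*(n + 3)*(n - 4)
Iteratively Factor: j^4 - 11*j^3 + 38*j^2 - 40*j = (j)*(j^3 - 11*j^2 + 38*j - 40) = j*(j - 5)*(j^2 - 6*j + 8) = j*(j - 5)*(j - 2)*(j - 4)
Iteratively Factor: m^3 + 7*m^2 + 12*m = (m + 3)*(m^2 + 4*m) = m*(m + 3)*(m + 4)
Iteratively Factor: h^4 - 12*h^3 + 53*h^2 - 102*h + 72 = (h - 4)*(h^3 - 8*h^2 + 21*h - 18) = (h - 4)*(h - 3)*(h^2 - 5*h + 6) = (h - 4)*(h - 3)*(h - 2)*(h - 3)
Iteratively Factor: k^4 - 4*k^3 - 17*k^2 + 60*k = (k)*(k^3 - 4*k^2 - 17*k + 60) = k*(k - 3)*(k^2 - k - 20) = k*(k - 3)*(k + 4)*(k - 5)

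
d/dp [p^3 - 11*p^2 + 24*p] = 3*p^2 - 22*p + 24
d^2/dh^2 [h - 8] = 0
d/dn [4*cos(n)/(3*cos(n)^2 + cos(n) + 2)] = 4*(1 - 3*sin(n)^2)*sin(n)/(3*cos(n)^2 + cos(n) + 2)^2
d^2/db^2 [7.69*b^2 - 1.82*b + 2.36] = 15.3800000000000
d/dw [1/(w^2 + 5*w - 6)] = (-2*w - 5)/(w^2 + 5*w - 6)^2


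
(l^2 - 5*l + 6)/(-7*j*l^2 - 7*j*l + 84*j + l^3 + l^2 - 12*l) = (2 - l)/(7*j*l + 28*j - l^2 - 4*l)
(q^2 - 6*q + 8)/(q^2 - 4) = (q - 4)/(q + 2)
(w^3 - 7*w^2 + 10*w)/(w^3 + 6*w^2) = (w^2 - 7*w + 10)/(w*(w + 6))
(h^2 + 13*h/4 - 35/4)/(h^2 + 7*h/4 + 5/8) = 2*(4*h^2 + 13*h - 35)/(8*h^2 + 14*h + 5)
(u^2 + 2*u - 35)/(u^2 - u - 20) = (u + 7)/(u + 4)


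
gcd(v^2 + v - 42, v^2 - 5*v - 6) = v - 6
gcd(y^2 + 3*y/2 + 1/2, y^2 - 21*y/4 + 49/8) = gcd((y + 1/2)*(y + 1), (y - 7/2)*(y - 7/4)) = 1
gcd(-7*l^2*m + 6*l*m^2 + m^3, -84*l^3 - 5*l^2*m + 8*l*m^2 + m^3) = 7*l + m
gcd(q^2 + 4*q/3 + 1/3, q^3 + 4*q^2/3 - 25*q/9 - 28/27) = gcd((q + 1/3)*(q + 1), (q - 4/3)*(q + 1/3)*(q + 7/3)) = q + 1/3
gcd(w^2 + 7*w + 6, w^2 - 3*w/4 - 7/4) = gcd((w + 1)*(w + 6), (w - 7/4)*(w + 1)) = w + 1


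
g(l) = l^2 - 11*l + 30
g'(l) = 2*l - 11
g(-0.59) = 36.84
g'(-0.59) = -12.18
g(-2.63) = 65.85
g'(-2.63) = -16.26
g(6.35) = 0.47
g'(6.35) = 1.70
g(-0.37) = 34.21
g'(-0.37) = -11.74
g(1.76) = 13.74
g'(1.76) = -7.48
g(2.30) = 9.99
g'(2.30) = -6.40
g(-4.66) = 102.98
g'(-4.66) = -20.32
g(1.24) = 17.90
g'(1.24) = -8.52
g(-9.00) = 210.00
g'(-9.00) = -29.00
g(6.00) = 0.00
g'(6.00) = 1.00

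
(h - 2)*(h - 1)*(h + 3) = h^3 - 7*h + 6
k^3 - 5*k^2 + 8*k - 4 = (k - 2)^2*(k - 1)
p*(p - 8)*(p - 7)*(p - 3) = p^4 - 18*p^3 + 101*p^2 - 168*p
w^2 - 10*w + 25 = (w - 5)^2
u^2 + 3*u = u*(u + 3)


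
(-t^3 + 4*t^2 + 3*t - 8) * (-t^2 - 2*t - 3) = t^5 - 2*t^4 - 8*t^3 - 10*t^2 + 7*t + 24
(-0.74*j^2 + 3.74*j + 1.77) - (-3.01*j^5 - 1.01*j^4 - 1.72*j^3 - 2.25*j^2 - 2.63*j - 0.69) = 3.01*j^5 + 1.01*j^4 + 1.72*j^3 + 1.51*j^2 + 6.37*j + 2.46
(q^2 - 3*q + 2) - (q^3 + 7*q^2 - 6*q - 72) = -q^3 - 6*q^2 + 3*q + 74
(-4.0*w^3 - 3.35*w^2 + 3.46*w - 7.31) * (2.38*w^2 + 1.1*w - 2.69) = -9.52*w^5 - 12.373*w^4 + 15.3098*w^3 - 4.5803*w^2 - 17.3484*w + 19.6639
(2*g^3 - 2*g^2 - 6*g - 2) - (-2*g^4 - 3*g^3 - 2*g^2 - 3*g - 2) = 2*g^4 + 5*g^3 - 3*g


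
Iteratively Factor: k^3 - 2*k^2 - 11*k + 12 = (k + 3)*(k^2 - 5*k + 4) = (k - 4)*(k + 3)*(k - 1)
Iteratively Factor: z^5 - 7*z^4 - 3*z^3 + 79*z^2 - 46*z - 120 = (z - 2)*(z^4 - 5*z^3 - 13*z^2 + 53*z + 60) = (z - 2)*(z + 1)*(z^3 - 6*z^2 - 7*z + 60) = (z - 4)*(z - 2)*(z + 1)*(z^2 - 2*z - 15) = (z - 4)*(z - 2)*(z + 1)*(z + 3)*(z - 5)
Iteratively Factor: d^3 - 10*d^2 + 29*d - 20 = (d - 1)*(d^2 - 9*d + 20) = (d - 4)*(d - 1)*(d - 5)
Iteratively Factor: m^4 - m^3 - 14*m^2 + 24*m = (m - 3)*(m^3 + 2*m^2 - 8*m) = (m - 3)*(m - 2)*(m^2 + 4*m) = (m - 3)*(m - 2)*(m + 4)*(m)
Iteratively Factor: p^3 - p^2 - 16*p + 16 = (p - 1)*(p^2 - 16) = (p - 1)*(p + 4)*(p - 4)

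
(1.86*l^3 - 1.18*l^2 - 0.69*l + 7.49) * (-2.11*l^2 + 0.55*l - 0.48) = -3.9246*l^5 + 3.5128*l^4 - 0.0859000000000003*l^3 - 15.617*l^2 + 4.4507*l - 3.5952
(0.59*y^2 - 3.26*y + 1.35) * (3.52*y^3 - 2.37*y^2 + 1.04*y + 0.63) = 2.0768*y^5 - 12.8735*y^4 + 13.0918*y^3 - 6.2182*y^2 - 0.6498*y + 0.8505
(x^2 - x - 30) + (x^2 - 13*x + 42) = 2*x^2 - 14*x + 12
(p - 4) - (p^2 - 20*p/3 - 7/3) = -p^2 + 23*p/3 - 5/3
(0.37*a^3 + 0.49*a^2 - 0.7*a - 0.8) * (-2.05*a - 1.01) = -0.7585*a^4 - 1.3782*a^3 + 0.9401*a^2 + 2.347*a + 0.808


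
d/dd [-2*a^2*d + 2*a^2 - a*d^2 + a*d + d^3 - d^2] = -2*a^2 - 2*a*d + a + 3*d^2 - 2*d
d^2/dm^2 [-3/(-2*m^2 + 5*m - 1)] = 6*(-4*m^2 + 10*m + (4*m - 5)^2 - 2)/(2*m^2 - 5*m + 1)^3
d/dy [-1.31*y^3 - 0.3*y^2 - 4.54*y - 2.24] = -3.93*y^2 - 0.6*y - 4.54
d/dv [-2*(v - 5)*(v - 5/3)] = 40/3 - 4*v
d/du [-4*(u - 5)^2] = 40 - 8*u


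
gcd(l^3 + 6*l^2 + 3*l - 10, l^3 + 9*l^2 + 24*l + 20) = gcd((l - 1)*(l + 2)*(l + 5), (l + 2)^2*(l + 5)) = l^2 + 7*l + 10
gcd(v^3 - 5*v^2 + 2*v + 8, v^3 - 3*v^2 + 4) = v^2 - v - 2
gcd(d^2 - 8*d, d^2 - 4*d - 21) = 1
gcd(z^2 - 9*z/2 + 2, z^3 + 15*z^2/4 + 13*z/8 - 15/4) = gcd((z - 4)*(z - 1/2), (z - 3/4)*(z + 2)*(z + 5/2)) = 1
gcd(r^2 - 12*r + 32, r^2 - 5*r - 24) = r - 8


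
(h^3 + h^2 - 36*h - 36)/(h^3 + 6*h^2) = 1 - 5/h - 6/h^2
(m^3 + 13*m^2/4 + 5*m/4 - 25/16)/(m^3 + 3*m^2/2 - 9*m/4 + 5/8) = (4*m + 5)/(2*(2*m - 1))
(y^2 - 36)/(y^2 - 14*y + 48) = (y + 6)/(y - 8)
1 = 1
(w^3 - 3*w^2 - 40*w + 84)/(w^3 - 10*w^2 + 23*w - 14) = (w + 6)/(w - 1)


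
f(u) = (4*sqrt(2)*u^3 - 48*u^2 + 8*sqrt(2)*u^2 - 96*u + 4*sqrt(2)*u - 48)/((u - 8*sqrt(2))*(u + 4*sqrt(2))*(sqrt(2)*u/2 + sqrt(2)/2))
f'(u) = (12*sqrt(2)*u^2 - 96*u + 16*sqrt(2)*u - 96 + 4*sqrt(2))/((u - 8*sqrt(2))*(u + 4*sqrt(2))*(sqrt(2)*u/2 + sqrt(2)/2)) - sqrt(2)*(4*sqrt(2)*u^3 - 48*u^2 + 8*sqrt(2)*u^2 - 96*u + 4*sqrt(2)*u - 48)/(2*(u - 8*sqrt(2))*(u + 4*sqrt(2))*(sqrt(2)*u/2 + sqrt(2)/2)^2) - (4*sqrt(2)*u^3 - 48*u^2 + 8*sqrt(2)*u^2 - 96*u + 4*sqrt(2)*u - 48)/((u - 8*sqrt(2))*(u + 4*sqrt(2))^2*(sqrt(2)*u/2 + sqrt(2)/2)) - (4*sqrt(2)*u^3 - 48*u^2 + 8*sqrt(2)*u^2 - 96*u + 4*sqrt(2)*u - 48)/((u - 8*sqrt(2))^2*(u + 4*sqrt(2))*(sqrt(2)*u/2 + sqrt(2)/2)) = 8*(-u^2 + 2*sqrt(2)*u^2 - 128*u + 12*sqrt(2)*u - 112 + 384*sqrt(2))/(u^4 - 8*sqrt(2)*u^3 - 96*u^2 + 512*sqrt(2)*u + 4096)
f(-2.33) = -2.54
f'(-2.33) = 2.72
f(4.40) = 2.54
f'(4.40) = -0.04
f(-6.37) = 50.61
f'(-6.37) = 60.99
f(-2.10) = -1.95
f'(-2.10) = 2.36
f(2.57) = 2.35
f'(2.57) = 0.24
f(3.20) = 2.47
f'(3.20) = 0.15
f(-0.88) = 0.15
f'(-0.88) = 1.25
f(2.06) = 2.20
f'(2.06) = 0.33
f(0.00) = 1.06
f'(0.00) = 0.84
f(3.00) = 2.44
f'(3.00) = 0.18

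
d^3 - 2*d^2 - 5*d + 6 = (d - 3)*(d - 1)*(d + 2)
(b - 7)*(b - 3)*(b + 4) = b^3 - 6*b^2 - 19*b + 84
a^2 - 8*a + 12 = (a - 6)*(a - 2)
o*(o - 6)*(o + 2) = o^3 - 4*o^2 - 12*o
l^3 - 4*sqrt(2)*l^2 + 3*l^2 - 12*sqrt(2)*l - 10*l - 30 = (l + 3)*(l - 5*sqrt(2))*(l + sqrt(2))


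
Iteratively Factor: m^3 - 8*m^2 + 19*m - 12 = (m - 4)*(m^2 - 4*m + 3) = (m - 4)*(m - 3)*(m - 1)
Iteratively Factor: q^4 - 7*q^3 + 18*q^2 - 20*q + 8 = (q - 1)*(q^3 - 6*q^2 + 12*q - 8) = (q - 2)*(q - 1)*(q^2 - 4*q + 4) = (q - 2)^2*(q - 1)*(q - 2)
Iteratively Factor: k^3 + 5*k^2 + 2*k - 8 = (k + 2)*(k^2 + 3*k - 4) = (k - 1)*(k + 2)*(k + 4)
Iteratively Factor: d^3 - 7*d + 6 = (d - 2)*(d^2 + 2*d - 3) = (d - 2)*(d - 1)*(d + 3)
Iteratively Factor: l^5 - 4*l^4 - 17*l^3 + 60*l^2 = (l)*(l^4 - 4*l^3 - 17*l^2 + 60*l) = l^2*(l^3 - 4*l^2 - 17*l + 60) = l^2*(l - 3)*(l^2 - l - 20) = l^2*(l - 5)*(l - 3)*(l + 4)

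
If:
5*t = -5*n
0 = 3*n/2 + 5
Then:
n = -10/3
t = 10/3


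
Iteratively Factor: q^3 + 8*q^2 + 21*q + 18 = (q + 2)*(q^2 + 6*q + 9) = (q + 2)*(q + 3)*(q + 3)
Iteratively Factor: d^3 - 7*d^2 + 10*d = (d)*(d^2 - 7*d + 10) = d*(d - 5)*(d - 2)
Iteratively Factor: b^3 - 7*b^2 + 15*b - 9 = (b - 3)*(b^2 - 4*b + 3) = (b - 3)*(b - 1)*(b - 3)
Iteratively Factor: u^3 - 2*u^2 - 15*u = (u - 5)*(u^2 + 3*u) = (u - 5)*(u + 3)*(u)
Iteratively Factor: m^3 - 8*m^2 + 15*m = (m - 5)*(m^2 - 3*m) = m*(m - 5)*(m - 3)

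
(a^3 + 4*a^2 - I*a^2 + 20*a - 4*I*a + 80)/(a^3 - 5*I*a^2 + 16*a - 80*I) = (a + 4)/(a - 4*I)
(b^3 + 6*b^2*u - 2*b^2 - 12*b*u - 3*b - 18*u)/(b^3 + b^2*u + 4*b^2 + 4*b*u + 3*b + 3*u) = (b^2 + 6*b*u - 3*b - 18*u)/(b^2 + b*u + 3*b + 3*u)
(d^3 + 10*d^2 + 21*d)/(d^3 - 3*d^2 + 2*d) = (d^2 + 10*d + 21)/(d^2 - 3*d + 2)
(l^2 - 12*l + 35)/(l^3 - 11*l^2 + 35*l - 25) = (l - 7)/(l^2 - 6*l + 5)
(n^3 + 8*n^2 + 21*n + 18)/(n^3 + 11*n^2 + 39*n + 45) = (n + 2)/(n + 5)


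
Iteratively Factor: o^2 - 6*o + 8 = (o - 4)*(o - 2)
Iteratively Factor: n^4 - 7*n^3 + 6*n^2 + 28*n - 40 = (n - 2)*(n^3 - 5*n^2 - 4*n + 20) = (n - 2)^2*(n^2 - 3*n - 10) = (n - 5)*(n - 2)^2*(n + 2)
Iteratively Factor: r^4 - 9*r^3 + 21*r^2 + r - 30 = (r - 2)*(r^3 - 7*r^2 + 7*r + 15) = (r - 2)*(r + 1)*(r^2 - 8*r + 15) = (r - 3)*(r - 2)*(r + 1)*(r - 5)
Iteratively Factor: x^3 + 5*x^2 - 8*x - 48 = (x + 4)*(x^2 + x - 12) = (x + 4)^2*(x - 3)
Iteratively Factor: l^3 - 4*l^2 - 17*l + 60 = (l - 5)*(l^2 + l - 12) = (l - 5)*(l + 4)*(l - 3)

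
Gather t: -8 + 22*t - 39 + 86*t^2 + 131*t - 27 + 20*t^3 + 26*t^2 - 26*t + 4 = 20*t^3 + 112*t^2 + 127*t - 70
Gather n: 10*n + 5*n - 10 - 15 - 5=15*n - 30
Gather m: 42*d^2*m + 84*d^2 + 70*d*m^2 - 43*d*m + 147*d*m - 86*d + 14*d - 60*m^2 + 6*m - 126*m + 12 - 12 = 84*d^2 - 72*d + m^2*(70*d - 60) + m*(42*d^2 + 104*d - 120)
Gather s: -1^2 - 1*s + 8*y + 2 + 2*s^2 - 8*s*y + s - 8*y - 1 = 2*s^2 - 8*s*y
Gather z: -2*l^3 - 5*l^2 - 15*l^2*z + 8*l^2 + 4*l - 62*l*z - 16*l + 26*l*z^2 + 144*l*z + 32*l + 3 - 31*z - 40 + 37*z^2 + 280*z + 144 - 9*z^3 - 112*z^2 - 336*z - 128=-2*l^3 + 3*l^2 + 20*l - 9*z^3 + z^2*(26*l - 75) + z*(-15*l^2 + 82*l - 87) - 21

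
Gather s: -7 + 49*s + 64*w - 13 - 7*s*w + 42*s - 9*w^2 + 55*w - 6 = s*(91 - 7*w) - 9*w^2 + 119*w - 26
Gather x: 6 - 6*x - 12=-6*x - 6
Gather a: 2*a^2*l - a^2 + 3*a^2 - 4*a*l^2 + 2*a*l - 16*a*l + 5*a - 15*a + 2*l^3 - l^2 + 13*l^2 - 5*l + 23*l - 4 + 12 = a^2*(2*l + 2) + a*(-4*l^2 - 14*l - 10) + 2*l^3 + 12*l^2 + 18*l + 8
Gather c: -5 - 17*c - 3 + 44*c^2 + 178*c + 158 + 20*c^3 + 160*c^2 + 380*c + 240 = 20*c^3 + 204*c^2 + 541*c + 390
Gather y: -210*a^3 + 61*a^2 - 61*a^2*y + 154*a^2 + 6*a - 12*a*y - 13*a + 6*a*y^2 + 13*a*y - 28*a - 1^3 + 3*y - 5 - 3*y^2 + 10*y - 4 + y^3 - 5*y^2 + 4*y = -210*a^3 + 215*a^2 - 35*a + y^3 + y^2*(6*a - 8) + y*(-61*a^2 + a + 17) - 10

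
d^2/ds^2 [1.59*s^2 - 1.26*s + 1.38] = 3.18000000000000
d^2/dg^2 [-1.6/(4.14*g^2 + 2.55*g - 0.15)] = (54.84672*g^2 + 33.7824*g - 1.6*(8.28*g + 2.55)*(16.56*g + 5.1) - 1.9872)/(4.14*g^2 + 2.55*g - 0.15)^3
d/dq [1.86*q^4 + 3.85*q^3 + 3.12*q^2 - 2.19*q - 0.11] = 7.44*q^3 + 11.55*q^2 + 6.24*q - 2.19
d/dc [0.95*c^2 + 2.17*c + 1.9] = 1.9*c + 2.17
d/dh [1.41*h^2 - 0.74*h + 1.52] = 2.82*h - 0.74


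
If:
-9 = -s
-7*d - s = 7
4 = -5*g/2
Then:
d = -16/7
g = -8/5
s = 9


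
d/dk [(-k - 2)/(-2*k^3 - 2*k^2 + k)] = 2*(-2*k^3 - 7*k^2 - 4*k + 1)/(k^2*(4*k^4 + 8*k^3 - 4*k + 1))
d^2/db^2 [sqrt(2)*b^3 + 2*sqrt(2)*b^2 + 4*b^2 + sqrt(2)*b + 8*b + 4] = 6*sqrt(2)*b + 4*sqrt(2) + 8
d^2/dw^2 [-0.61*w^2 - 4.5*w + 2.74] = -1.22000000000000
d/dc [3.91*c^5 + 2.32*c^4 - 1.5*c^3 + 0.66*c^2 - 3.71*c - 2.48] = 19.55*c^4 + 9.28*c^3 - 4.5*c^2 + 1.32*c - 3.71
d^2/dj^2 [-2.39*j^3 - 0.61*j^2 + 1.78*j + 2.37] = -14.34*j - 1.22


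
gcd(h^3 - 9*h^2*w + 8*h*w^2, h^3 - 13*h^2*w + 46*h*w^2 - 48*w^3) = -h + 8*w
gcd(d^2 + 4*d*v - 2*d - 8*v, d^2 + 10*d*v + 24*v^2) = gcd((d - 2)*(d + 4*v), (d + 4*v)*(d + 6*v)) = d + 4*v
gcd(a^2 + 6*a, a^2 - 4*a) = a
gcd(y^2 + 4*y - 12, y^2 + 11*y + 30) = y + 6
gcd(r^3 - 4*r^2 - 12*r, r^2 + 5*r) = r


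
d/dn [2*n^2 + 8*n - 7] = 4*n + 8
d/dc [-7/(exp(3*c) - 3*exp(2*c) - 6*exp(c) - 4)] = 21*(exp(2*c) - 2*exp(c) - 2)*exp(c)/(-exp(3*c) + 3*exp(2*c) + 6*exp(c) + 4)^2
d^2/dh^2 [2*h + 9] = 0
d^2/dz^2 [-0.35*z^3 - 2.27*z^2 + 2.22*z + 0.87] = -2.1*z - 4.54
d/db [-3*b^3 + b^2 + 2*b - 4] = -9*b^2 + 2*b + 2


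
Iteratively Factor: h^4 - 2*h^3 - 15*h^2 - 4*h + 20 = (h - 5)*(h^3 + 3*h^2 - 4) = (h - 5)*(h + 2)*(h^2 + h - 2) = (h - 5)*(h + 2)^2*(h - 1)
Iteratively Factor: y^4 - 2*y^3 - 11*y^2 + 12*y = (y - 1)*(y^3 - y^2 - 12*y) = y*(y - 1)*(y^2 - y - 12) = y*(y - 4)*(y - 1)*(y + 3)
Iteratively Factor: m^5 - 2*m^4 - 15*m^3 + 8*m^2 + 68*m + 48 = (m - 3)*(m^4 + m^3 - 12*m^2 - 28*m - 16) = (m - 3)*(m + 2)*(m^3 - m^2 - 10*m - 8) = (m - 3)*(m + 2)^2*(m^2 - 3*m - 4) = (m - 4)*(m - 3)*(m + 2)^2*(m + 1)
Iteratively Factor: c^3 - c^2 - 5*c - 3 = (c - 3)*(c^2 + 2*c + 1) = (c - 3)*(c + 1)*(c + 1)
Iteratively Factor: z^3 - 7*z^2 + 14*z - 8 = (z - 4)*(z^2 - 3*z + 2) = (z - 4)*(z - 1)*(z - 2)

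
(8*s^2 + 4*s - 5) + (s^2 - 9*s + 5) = 9*s^2 - 5*s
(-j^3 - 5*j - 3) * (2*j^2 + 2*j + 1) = -2*j^5 - 2*j^4 - 11*j^3 - 16*j^2 - 11*j - 3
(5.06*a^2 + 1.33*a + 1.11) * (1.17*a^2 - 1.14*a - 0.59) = 5.9202*a^4 - 4.2123*a^3 - 3.2029*a^2 - 2.0501*a - 0.6549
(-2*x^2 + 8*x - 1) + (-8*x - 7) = -2*x^2 - 8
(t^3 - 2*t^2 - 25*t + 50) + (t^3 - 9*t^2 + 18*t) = 2*t^3 - 11*t^2 - 7*t + 50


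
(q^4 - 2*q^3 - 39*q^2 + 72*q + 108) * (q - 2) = q^5 - 4*q^4 - 35*q^3 + 150*q^2 - 36*q - 216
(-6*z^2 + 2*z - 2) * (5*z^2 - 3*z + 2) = -30*z^4 + 28*z^3 - 28*z^2 + 10*z - 4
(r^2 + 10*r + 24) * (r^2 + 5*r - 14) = r^4 + 15*r^3 + 60*r^2 - 20*r - 336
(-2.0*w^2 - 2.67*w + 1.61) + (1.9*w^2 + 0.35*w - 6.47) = -0.1*w^2 - 2.32*w - 4.86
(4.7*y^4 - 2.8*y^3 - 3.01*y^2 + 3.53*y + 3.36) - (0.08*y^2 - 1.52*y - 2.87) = 4.7*y^4 - 2.8*y^3 - 3.09*y^2 + 5.05*y + 6.23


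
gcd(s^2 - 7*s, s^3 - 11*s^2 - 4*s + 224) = s - 7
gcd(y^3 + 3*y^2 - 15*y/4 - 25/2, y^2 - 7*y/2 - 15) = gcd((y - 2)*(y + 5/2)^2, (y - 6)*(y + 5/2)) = y + 5/2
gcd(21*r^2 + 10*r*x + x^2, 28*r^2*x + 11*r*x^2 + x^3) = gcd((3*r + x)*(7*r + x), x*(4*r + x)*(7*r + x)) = 7*r + x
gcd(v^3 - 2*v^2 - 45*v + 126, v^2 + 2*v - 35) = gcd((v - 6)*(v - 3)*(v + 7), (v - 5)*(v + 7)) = v + 7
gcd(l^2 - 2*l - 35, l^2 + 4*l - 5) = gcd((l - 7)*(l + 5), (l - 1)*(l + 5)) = l + 5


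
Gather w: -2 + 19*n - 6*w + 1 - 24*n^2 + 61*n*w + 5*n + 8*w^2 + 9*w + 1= -24*n^2 + 24*n + 8*w^2 + w*(61*n + 3)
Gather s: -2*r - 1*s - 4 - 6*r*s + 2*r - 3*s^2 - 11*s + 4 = -3*s^2 + s*(-6*r - 12)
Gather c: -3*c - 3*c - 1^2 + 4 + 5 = 8 - 6*c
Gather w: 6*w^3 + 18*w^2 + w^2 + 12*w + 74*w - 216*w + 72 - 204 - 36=6*w^3 + 19*w^2 - 130*w - 168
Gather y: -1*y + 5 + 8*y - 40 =7*y - 35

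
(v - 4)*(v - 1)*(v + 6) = v^3 + v^2 - 26*v + 24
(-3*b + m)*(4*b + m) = -12*b^2 + b*m + m^2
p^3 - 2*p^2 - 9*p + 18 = (p - 3)*(p - 2)*(p + 3)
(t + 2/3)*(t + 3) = t^2 + 11*t/3 + 2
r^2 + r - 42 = (r - 6)*(r + 7)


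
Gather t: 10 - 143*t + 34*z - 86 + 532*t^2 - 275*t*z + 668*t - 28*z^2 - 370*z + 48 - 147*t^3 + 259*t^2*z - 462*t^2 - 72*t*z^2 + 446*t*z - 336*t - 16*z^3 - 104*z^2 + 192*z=-147*t^3 + t^2*(259*z + 70) + t*(-72*z^2 + 171*z + 189) - 16*z^3 - 132*z^2 - 144*z - 28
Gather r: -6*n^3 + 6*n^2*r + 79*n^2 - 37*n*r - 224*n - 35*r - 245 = -6*n^3 + 79*n^2 - 224*n + r*(6*n^2 - 37*n - 35) - 245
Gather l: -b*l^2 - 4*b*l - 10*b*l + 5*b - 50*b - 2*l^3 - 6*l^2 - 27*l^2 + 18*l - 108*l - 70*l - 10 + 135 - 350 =-45*b - 2*l^3 + l^2*(-b - 33) + l*(-14*b - 160) - 225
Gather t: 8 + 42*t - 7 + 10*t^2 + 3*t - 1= 10*t^2 + 45*t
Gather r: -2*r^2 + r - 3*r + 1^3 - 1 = -2*r^2 - 2*r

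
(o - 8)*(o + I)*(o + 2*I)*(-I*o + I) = -I*o^4 + 3*o^3 + 9*I*o^3 - 27*o^2 - 6*I*o^2 + 24*o - 18*I*o + 16*I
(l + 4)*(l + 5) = l^2 + 9*l + 20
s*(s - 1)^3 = s^4 - 3*s^3 + 3*s^2 - s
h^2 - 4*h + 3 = (h - 3)*(h - 1)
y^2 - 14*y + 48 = (y - 8)*(y - 6)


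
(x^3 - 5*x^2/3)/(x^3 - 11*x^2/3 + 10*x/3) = x/(x - 2)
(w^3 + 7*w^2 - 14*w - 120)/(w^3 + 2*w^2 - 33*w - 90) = (w^2 + 2*w - 24)/(w^2 - 3*w - 18)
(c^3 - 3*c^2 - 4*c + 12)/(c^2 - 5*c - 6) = (-c^3 + 3*c^2 + 4*c - 12)/(-c^2 + 5*c + 6)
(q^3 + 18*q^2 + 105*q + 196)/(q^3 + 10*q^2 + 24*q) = (q^2 + 14*q + 49)/(q*(q + 6))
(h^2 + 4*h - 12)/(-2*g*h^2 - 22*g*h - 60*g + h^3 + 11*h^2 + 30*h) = (2 - h)/(2*g*h + 10*g - h^2 - 5*h)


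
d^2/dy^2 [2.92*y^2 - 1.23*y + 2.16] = 5.84000000000000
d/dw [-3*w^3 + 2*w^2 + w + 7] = -9*w^2 + 4*w + 1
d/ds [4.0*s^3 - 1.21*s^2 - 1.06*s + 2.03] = 12.0*s^2 - 2.42*s - 1.06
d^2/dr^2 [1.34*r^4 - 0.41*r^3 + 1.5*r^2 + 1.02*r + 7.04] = 16.08*r^2 - 2.46*r + 3.0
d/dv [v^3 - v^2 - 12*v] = 3*v^2 - 2*v - 12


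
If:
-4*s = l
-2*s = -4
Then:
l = -8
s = 2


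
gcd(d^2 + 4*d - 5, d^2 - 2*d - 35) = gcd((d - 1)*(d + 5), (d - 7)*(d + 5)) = d + 5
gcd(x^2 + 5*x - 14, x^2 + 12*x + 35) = x + 7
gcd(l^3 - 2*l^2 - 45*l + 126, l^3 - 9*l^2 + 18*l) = l^2 - 9*l + 18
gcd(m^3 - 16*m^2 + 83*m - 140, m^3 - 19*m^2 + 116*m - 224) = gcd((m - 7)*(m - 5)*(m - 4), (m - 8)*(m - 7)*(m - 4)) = m^2 - 11*m + 28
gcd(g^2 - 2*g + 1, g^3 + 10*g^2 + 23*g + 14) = 1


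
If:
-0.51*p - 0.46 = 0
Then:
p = -0.90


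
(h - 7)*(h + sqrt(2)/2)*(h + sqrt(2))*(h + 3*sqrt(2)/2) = h^4 - 7*h^3 + 3*sqrt(2)*h^3 - 21*sqrt(2)*h^2 + 11*h^2/2 - 77*h/2 + 3*sqrt(2)*h/2 - 21*sqrt(2)/2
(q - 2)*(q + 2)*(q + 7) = q^3 + 7*q^2 - 4*q - 28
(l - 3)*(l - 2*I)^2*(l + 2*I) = l^4 - 3*l^3 - 2*I*l^3 + 4*l^2 + 6*I*l^2 - 12*l - 8*I*l + 24*I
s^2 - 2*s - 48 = (s - 8)*(s + 6)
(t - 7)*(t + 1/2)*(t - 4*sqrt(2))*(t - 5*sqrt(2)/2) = t^4 - 13*sqrt(2)*t^3/2 - 13*t^3/2 + 33*t^2/2 + 169*sqrt(2)*t^2/4 - 130*t + 91*sqrt(2)*t/4 - 70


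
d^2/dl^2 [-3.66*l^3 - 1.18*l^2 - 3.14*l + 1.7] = -21.96*l - 2.36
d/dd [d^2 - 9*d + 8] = 2*d - 9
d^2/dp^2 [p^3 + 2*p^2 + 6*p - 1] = 6*p + 4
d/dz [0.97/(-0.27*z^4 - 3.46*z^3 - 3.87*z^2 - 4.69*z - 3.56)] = (1.0476*z^3 + 10.0686*z^2 + 7.5078*z + 4.5493)/(0.27*z^4 + 3.46*z^3 + 3.87*z^2 + 4.69*z + 3.56)^2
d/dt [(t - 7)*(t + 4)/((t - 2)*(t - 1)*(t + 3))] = (-t^4 + 6*t^3 + 77*t^2 + 12*t - 214)/(t^6 - 14*t^4 + 12*t^3 + 49*t^2 - 84*t + 36)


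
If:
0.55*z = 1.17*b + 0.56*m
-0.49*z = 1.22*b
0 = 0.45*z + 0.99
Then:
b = 0.88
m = -4.01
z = -2.20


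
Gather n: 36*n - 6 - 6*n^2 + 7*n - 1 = -6*n^2 + 43*n - 7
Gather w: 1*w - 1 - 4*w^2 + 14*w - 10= -4*w^2 + 15*w - 11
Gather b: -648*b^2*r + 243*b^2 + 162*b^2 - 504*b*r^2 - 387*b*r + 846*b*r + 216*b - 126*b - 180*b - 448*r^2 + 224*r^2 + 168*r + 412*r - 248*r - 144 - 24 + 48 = b^2*(405 - 648*r) + b*(-504*r^2 + 459*r - 90) - 224*r^2 + 332*r - 120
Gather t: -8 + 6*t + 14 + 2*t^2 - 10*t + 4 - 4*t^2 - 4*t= -2*t^2 - 8*t + 10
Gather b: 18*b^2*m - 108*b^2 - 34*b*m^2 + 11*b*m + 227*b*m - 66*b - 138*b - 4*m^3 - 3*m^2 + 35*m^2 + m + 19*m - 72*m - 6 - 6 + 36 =b^2*(18*m - 108) + b*(-34*m^2 + 238*m - 204) - 4*m^3 + 32*m^2 - 52*m + 24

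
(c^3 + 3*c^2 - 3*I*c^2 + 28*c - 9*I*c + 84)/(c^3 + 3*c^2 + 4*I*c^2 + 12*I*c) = (c - 7*I)/c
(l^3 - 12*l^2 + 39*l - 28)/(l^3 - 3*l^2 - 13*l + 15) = (l^2 - 11*l + 28)/(l^2 - 2*l - 15)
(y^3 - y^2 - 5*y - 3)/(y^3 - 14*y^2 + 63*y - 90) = (y^2 + 2*y + 1)/(y^2 - 11*y + 30)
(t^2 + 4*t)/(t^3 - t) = (t + 4)/(t^2 - 1)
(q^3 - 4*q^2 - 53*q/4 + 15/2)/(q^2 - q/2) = q - 7/2 - 15/q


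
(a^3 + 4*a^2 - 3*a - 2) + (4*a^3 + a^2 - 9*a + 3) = 5*a^3 + 5*a^2 - 12*a + 1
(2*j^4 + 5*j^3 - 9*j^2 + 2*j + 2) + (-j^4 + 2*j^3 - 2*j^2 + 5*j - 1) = j^4 + 7*j^3 - 11*j^2 + 7*j + 1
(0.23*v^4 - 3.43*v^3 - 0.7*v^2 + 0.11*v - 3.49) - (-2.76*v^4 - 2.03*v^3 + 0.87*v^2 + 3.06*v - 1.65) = 2.99*v^4 - 1.4*v^3 - 1.57*v^2 - 2.95*v - 1.84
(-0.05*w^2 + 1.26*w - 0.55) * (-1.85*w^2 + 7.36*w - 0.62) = 0.0925*w^4 - 2.699*w^3 + 10.3221*w^2 - 4.8292*w + 0.341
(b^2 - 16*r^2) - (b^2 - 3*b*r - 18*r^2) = 3*b*r + 2*r^2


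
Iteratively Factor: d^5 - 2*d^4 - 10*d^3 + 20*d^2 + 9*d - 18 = (d + 3)*(d^4 - 5*d^3 + 5*d^2 + 5*d - 6) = (d + 1)*(d + 3)*(d^3 - 6*d^2 + 11*d - 6) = (d - 2)*(d + 1)*(d + 3)*(d^2 - 4*d + 3) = (d - 3)*(d - 2)*(d + 1)*(d + 3)*(d - 1)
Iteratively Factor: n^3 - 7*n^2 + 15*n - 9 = (n - 1)*(n^2 - 6*n + 9) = (n - 3)*(n - 1)*(n - 3)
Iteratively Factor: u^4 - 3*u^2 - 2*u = (u + 1)*(u^3 - u^2 - 2*u) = (u - 2)*(u + 1)*(u^2 + u) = (u - 2)*(u + 1)^2*(u)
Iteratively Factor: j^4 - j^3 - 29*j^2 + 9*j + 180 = (j + 4)*(j^3 - 5*j^2 - 9*j + 45) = (j - 3)*(j + 4)*(j^2 - 2*j - 15) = (j - 5)*(j - 3)*(j + 4)*(j + 3)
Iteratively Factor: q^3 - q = (q)*(q^2 - 1) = q*(q + 1)*(q - 1)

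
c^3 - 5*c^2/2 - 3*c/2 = c*(c - 3)*(c + 1/2)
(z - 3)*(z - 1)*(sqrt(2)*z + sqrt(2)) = sqrt(2)*z^3 - 3*sqrt(2)*z^2 - sqrt(2)*z + 3*sqrt(2)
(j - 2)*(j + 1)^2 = j^3 - 3*j - 2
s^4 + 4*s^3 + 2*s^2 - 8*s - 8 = (s + 2)^2*(s - sqrt(2))*(s + sqrt(2))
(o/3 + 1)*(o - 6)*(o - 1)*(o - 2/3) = o^4/3 - 14*o^3/9 - 37*o^2/9 + 28*o/3 - 4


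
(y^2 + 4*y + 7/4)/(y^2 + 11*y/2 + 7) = (y + 1/2)/(y + 2)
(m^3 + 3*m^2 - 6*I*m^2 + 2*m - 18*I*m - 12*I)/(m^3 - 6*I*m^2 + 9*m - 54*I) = (m^2 + 3*m + 2)/(m^2 + 9)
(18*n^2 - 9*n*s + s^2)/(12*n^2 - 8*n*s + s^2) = (-3*n + s)/(-2*n + s)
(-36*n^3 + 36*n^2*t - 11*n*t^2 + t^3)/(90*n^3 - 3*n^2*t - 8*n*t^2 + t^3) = (6*n^2 - 5*n*t + t^2)/(-15*n^2 - 2*n*t + t^2)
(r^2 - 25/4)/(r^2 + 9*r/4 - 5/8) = 2*(2*r - 5)/(4*r - 1)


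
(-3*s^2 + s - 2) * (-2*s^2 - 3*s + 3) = 6*s^4 + 7*s^3 - 8*s^2 + 9*s - 6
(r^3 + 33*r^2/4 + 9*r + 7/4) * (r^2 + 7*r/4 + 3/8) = r^5 + 10*r^4 + 381*r^3/16 + 659*r^2/32 + 103*r/16 + 21/32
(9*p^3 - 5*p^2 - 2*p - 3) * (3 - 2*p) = -18*p^4 + 37*p^3 - 11*p^2 - 9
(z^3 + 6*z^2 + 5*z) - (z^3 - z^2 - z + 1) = 7*z^2 + 6*z - 1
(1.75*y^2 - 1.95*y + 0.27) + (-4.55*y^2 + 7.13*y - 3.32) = -2.8*y^2 + 5.18*y - 3.05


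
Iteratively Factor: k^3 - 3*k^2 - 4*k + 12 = (k + 2)*(k^2 - 5*k + 6) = (k - 2)*(k + 2)*(k - 3)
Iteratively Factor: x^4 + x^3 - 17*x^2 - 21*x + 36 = (x + 3)*(x^3 - 2*x^2 - 11*x + 12) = (x - 4)*(x + 3)*(x^2 + 2*x - 3) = (x - 4)*(x + 3)^2*(x - 1)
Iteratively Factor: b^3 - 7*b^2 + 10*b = (b - 2)*(b^2 - 5*b) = b*(b - 2)*(b - 5)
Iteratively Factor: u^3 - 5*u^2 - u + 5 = (u - 1)*(u^2 - 4*u - 5) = (u - 1)*(u + 1)*(u - 5)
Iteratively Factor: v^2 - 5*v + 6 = (v - 3)*(v - 2)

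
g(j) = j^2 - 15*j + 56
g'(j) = 2*j - 15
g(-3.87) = 129.03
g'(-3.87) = -22.74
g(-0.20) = 59.04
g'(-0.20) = -15.40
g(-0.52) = 64.07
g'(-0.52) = -16.04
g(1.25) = 38.81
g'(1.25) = -12.50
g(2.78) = 22.03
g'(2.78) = -9.44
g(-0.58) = 65.04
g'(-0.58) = -16.16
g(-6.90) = 207.11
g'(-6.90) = -28.80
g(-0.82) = 68.97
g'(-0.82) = -16.64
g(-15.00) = 506.00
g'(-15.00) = -45.00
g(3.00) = 20.00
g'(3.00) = -9.00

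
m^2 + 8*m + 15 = (m + 3)*(m + 5)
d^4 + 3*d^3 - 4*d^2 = d^2*(d - 1)*(d + 4)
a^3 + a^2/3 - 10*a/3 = a*(a - 5/3)*(a + 2)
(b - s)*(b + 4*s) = b^2 + 3*b*s - 4*s^2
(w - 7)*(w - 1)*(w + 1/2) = w^3 - 15*w^2/2 + 3*w + 7/2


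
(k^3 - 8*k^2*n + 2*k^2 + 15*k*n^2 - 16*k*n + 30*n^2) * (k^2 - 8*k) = k^5 - 8*k^4*n - 6*k^4 + 15*k^3*n^2 + 48*k^3*n - 16*k^3 - 90*k^2*n^2 + 128*k^2*n - 240*k*n^2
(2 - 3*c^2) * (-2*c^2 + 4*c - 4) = 6*c^4 - 12*c^3 + 8*c^2 + 8*c - 8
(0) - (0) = 0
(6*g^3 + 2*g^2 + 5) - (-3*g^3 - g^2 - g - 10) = 9*g^3 + 3*g^2 + g + 15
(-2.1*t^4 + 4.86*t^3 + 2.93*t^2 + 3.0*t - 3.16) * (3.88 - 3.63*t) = 7.623*t^5 - 25.7898*t^4 + 8.2209*t^3 + 0.478400000000001*t^2 + 23.1108*t - 12.2608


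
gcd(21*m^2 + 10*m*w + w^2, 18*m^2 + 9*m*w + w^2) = 3*m + w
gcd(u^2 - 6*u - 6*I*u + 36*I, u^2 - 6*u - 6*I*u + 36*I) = u^2 + u*(-6 - 6*I) + 36*I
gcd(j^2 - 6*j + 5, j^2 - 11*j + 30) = j - 5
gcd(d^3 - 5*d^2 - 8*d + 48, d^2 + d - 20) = d - 4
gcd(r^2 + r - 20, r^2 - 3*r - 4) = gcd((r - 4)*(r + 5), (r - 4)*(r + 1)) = r - 4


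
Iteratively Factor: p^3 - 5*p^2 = (p)*(p^2 - 5*p) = p*(p - 5)*(p)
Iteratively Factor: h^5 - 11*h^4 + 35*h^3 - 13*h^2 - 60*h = (h - 4)*(h^4 - 7*h^3 + 7*h^2 + 15*h) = (h - 4)*(h - 3)*(h^3 - 4*h^2 - 5*h) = h*(h - 4)*(h - 3)*(h^2 - 4*h - 5) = h*(h - 5)*(h - 4)*(h - 3)*(h + 1)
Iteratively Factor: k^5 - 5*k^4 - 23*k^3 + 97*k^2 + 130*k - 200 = (k + 4)*(k^4 - 9*k^3 + 13*k^2 + 45*k - 50) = (k - 5)*(k + 4)*(k^3 - 4*k^2 - 7*k + 10) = (k - 5)*(k - 1)*(k + 4)*(k^2 - 3*k - 10) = (k - 5)^2*(k - 1)*(k + 4)*(k + 2)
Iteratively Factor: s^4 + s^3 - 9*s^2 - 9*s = (s - 3)*(s^3 + 4*s^2 + 3*s) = (s - 3)*(s + 3)*(s^2 + s) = (s - 3)*(s + 1)*(s + 3)*(s)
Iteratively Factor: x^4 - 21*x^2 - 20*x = (x)*(x^3 - 21*x - 20) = x*(x + 4)*(x^2 - 4*x - 5) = x*(x - 5)*(x + 4)*(x + 1)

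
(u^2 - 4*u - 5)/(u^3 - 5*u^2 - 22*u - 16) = (u - 5)/(u^2 - 6*u - 16)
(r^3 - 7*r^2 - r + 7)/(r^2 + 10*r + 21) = (r^3 - 7*r^2 - r + 7)/(r^2 + 10*r + 21)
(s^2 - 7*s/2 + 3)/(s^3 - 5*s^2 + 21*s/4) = 2*(s - 2)/(s*(2*s - 7))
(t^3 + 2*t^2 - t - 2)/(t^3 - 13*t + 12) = (t^2 + 3*t + 2)/(t^2 + t - 12)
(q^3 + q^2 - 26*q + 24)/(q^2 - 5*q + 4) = q + 6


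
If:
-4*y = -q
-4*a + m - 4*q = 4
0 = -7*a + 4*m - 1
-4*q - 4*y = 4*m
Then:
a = 59/67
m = 120/67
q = -96/67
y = -24/67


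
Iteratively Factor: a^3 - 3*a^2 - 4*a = (a + 1)*(a^2 - 4*a) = a*(a + 1)*(a - 4)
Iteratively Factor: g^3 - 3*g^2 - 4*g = (g + 1)*(g^2 - 4*g) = g*(g + 1)*(g - 4)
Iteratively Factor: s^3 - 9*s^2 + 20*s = (s - 5)*(s^2 - 4*s) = s*(s - 5)*(s - 4)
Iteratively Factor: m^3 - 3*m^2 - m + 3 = (m - 1)*(m^2 - 2*m - 3) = (m - 1)*(m + 1)*(m - 3)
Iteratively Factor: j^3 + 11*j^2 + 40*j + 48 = (j + 4)*(j^2 + 7*j + 12) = (j + 3)*(j + 4)*(j + 4)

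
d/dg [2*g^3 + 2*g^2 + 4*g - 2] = 6*g^2 + 4*g + 4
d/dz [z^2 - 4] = 2*z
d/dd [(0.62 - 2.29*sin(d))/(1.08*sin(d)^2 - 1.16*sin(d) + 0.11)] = (2.4732*sin(d)^2 - 1.3392*sin(d) + 0.4673)*cos(d)/(1.1664*sin(d)^4 - 2.5056*sin(d)^3 + 1.5832*sin(d)^2 - 0.2552*sin(d) + 0.0121)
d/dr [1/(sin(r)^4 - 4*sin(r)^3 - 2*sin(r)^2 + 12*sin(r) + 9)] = 4*cos(r)^3/((sin(r) - 3)^3*(sin(r) + 1)^4)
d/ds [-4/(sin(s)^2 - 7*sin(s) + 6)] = 4*(2*sin(s) - 7)*cos(s)/(sin(s)^2 - 7*sin(s) + 6)^2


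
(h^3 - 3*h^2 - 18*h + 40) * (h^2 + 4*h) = h^5 + h^4 - 30*h^3 - 32*h^2 + 160*h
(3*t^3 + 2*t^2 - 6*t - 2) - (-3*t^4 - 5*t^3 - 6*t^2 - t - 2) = 3*t^4 + 8*t^3 + 8*t^2 - 5*t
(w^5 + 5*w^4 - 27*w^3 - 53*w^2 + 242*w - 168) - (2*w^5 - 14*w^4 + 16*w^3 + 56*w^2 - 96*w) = -w^5 + 19*w^4 - 43*w^3 - 109*w^2 + 338*w - 168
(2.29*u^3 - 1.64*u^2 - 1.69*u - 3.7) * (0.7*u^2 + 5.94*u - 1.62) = 1.603*u^5 + 12.4546*u^4 - 14.6344*u^3 - 9.9718*u^2 - 19.2402*u + 5.994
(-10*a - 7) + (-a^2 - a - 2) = -a^2 - 11*a - 9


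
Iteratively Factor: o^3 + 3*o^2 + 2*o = (o + 2)*(o^2 + o) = o*(o + 2)*(o + 1)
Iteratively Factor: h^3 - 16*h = (h + 4)*(h^2 - 4*h) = (h - 4)*(h + 4)*(h)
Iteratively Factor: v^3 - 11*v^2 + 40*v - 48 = (v - 4)*(v^2 - 7*v + 12) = (v - 4)^2*(v - 3)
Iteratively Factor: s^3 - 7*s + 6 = (s + 3)*(s^2 - 3*s + 2) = (s - 2)*(s + 3)*(s - 1)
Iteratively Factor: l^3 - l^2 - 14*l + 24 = (l - 2)*(l^2 + l - 12) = (l - 3)*(l - 2)*(l + 4)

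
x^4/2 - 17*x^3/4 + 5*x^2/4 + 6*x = x*(x/2 + 1/2)*(x - 8)*(x - 3/2)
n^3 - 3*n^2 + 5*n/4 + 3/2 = (n - 2)*(n - 3/2)*(n + 1/2)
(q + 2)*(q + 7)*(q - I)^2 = q^4 + 9*q^3 - 2*I*q^3 + 13*q^2 - 18*I*q^2 - 9*q - 28*I*q - 14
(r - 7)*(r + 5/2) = r^2 - 9*r/2 - 35/2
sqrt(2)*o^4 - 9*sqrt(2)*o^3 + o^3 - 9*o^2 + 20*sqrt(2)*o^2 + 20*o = o*(o - 5)*(o - 4)*(sqrt(2)*o + 1)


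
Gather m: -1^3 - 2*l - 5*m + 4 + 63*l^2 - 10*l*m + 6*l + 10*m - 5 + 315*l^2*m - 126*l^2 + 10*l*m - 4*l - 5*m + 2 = 315*l^2*m - 63*l^2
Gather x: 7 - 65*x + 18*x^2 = 18*x^2 - 65*x + 7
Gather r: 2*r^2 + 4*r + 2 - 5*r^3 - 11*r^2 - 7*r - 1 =-5*r^3 - 9*r^2 - 3*r + 1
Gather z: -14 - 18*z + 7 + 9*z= -9*z - 7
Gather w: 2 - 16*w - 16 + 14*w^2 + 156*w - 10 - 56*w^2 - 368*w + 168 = -42*w^2 - 228*w + 144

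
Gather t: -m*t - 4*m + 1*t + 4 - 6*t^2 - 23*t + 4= -4*m - 6*t^2 + t*(-m - 22) + 8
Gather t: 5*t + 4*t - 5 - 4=9*t - 9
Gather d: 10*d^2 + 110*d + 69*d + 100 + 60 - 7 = 10*d^2 + 179*d + 153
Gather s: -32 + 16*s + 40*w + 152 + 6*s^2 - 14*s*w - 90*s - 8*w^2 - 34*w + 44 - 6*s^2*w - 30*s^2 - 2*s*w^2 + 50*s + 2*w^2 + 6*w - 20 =s^2*(-6*w - 24) + s*(-2*w^2 - 14*w - 24) - 6*w^2 + 12*w + 144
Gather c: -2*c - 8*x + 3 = -2*c - 8*x + 3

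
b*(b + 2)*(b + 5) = b^3 + 7*b^2 + 10*b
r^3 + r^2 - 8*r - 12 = (r - 3)*(r + 2)^2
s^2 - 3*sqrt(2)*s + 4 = (s - 2*sqrt(2))*(s - sqrt(2))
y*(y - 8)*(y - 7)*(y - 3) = y^4 - 18*y^3 + 101*y^2 - 168*y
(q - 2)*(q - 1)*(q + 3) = q^3 - 7*q + 6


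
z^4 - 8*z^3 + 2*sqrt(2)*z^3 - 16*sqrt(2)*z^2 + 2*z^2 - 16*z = z*(z - 8)*(z + sqrt(2))^2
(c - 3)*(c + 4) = c^2 + c - 12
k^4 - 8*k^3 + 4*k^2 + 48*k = k*(k - 6)*(k - 4)*(k + 2)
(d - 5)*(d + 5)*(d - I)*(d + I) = d^4 - 24*d^2 - 25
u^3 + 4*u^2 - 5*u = u*(u - 1)*(u + 5)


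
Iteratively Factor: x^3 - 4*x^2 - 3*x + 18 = (x - 3)*(x^2 - x - 6) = (x - 3)*(x + 2)*(x - 3)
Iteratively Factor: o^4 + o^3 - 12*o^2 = (o - 3)*(o^3 + 4*o^2) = o*(o - 3)*(o^2 + 4*o) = o^2*(o - 3)*(o + 4)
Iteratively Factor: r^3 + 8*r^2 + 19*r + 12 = (r + 1)*(r^2 + 7*r + 12) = (r + 1)*(r + 4)*(r + 3)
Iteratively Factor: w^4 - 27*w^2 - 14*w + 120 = (w + 3)*(w^3 - 3*w^2 - 18*w + 40) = (w + 3)*(w + 4)*(w^2 - 7*w + 10) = (w - 2)*(w + 3)*(w + 4)*(w - 5)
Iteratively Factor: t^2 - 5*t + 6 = (t - 3)*(t - 2)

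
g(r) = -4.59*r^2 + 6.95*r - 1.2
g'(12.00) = -103.21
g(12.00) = -578.76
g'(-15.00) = 144.65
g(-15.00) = -1138.20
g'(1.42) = -6.09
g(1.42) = -0.59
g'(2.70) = -17.84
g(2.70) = -15.90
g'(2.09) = -12.24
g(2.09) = -6.72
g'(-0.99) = 16.04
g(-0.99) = -12.58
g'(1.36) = -5.53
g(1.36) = -0.24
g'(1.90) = -10.49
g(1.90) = -4.56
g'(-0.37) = 10.35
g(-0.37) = -4.40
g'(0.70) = 0.52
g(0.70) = 1.42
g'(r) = 6.95 - 9.18*r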